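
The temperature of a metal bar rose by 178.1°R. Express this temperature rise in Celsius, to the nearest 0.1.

For a temperature interval the offset drops out; only the factor 5/9 applies.
178.1 × 5/9 = 98.9.

98.9°C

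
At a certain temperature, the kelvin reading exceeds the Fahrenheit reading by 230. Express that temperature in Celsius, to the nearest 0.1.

Let x be the Fahrenheit reading; then the kelvin reading is 5/9·x + 255.372.
(5/9·x + 255.372) - x = 230  ⇒  (-4/9)·x = -25.3722  ⇒  x = 57.0875°F.
In Celsius: (57.0875 - 32) × 5/9 = 13.9°C.

13.9°C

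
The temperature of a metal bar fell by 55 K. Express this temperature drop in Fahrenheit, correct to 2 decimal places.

For a temperature interval the offset drops out; only the factor 1.8 applies.
55 × 1.8 = 99.00.

99.00°F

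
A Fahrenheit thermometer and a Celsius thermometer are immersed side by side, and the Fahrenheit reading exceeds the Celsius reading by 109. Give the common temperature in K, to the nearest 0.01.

369.40 K

Let x be the Fahrenheit reading; then the Celsius reading is 5/9·x - 17.7778.
(5/9·x - 17.7778) - x = -109  ⇒  (-4/9)·x = -91.2222  ⇒  x = 205.2500°F.
In Celsius: (205.25 - 32) × 5/9 = 96.2500°C.
In kelvin: 96.2500 + 273.15 = 369.40 K.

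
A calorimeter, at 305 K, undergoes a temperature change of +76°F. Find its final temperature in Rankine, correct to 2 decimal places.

625.00°R

Initial temperature in Celsius: 305 - 273.15 = 31.8500°C.
The 76°F change is an interval, so only the factor 5/9 applies: +76 × 5/9 = +42.2222°C.
Final Celsius temperature: 31.8500 + 42.2222 = 74.0722°C.
In Rankine: 74.0722 × 1.8 + 491.67 = 625.00°R.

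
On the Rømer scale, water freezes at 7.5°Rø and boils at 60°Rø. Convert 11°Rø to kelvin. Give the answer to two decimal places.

Linear interpolation between the fixed points: C = (11 - 7.5) × 100 / (60 - 7.5) = 6.6667°C.
Then 6.6667 + 273.15 = 279.82 K.

279.82 K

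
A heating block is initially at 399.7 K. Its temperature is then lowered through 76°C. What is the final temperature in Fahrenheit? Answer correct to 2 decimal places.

Initial temperature in Celsius: 399.7 - 273.15 = 126.5500°C.
Final Celsius temperature: 126.5500 - 76.0000 = 50.5500°C.
In Fahrenheit: 50.5500 × 1.8 + 32 = 122.99°F.

122.99°F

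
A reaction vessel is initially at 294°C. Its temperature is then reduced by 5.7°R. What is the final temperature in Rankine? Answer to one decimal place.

The 5.7°R change is an interval, so only the factor 5/9 applies: -5.7 × 5/9 = -3.1667°C.
Final Celsius temperature: 294.0000 - 3.1667 = 290.8333°C.
In Rankine: 290.8333 × 1.8 + 491.67 = 1015.2°R.

1015.2°R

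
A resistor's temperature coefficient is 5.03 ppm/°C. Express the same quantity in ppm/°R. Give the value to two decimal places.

2.79 ppm/°R

Since only a temperature interval is involved, the additive offset between the scales drops out.
A change of 1°R is a change of 5/9°C, so per °R the value is 5.03 × 5/9 = 2.79.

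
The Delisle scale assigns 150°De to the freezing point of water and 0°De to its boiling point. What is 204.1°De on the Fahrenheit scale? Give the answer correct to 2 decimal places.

-32.92°F

Linear interpolation between the fixed points: C = (204.1 - 150) × 100 / (0 - 150) = -36.0667°C.
Then -36.0667 × 1.8 + 32 = -32.92°F.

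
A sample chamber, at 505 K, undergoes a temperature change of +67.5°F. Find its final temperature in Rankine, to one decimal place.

976.5°R

Initial temperature in Celsius: 505 - 273.15 = 231.8500°C.
The 67.5°F change is an interval, so only the factor 5/9 applies: +67.5 × 5/9 = +37.5000°C.
Final Celsius temperature: 231.8500 + 37.5000 = 269.3500°C.
In Rankine: 269.3500 × 1.8 + 491.67 = 976.5°R.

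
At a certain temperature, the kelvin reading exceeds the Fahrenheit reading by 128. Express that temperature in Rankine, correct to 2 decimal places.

Let x be the Fahrenheit reading; then the kelvin reading is 5/9·x + 255.372.
(5/9·x + 255.372) - x = 128  ⇒  (-4/9)·x = -127.372  ⇒  x = 286.5875°F.
In Celsius: (286.5875 - 32) × 5/9 = 141.4375°C.
In Rankine: 141.4375 × 1.8 + 491.67 = 746.26°R.

746.26°R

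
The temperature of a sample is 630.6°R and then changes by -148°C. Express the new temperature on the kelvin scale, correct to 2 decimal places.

Initial temperature in Celsius: (630.6 - 491.67) × 5/9 = 77.1833°C.
Final Celsius temperature: 77.1833 - 148.0000 = -70.8167°C.
In kelvin: -70.8167 + 273.15 = 202.33 K.

202.33 K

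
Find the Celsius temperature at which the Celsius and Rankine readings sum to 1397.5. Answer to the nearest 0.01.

Let C be the Celsius reading. The Rankine reading is R = 1.8·C + 491.67.
Require C + R = 1397.5: (2.8)·C + 491.67 = 1397.5.
C = (1397.5 - 491.67) / (2.8) = 323.51.

323.51°C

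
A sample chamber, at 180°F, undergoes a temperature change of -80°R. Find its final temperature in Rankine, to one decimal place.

Initial temperature in Celsius: (180 - 32) × 5/9 = 82.2222°C.
The 80°R change is an interval, so only the factor 5/9 applies: -80 × 5/9 = -44.4444°C.
Final Celsius temperature: 82.2222 - 44.4444 = 37.7778°C.
In Rankine: 37.7778 × 1.8 + 491.67 = 559.7°R.

559.7°R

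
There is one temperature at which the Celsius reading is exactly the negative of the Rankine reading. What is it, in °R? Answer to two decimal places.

175.60°R

Let R be the Rankine reading. The Celsius reading is C = 5/9·R - 273.15.
Require C = -1·R: 5/9·R - 273.15 = -1·R.
(14/9)·R = 273.15  ⇒  R = 175.60.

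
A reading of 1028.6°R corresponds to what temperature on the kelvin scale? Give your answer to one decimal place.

In Celsius: (1028.6 - 491.67) × 5/9 = 298.2944°C.
In kelvin: 298.2944 + 273.15 = 571.4 K.

571.4 K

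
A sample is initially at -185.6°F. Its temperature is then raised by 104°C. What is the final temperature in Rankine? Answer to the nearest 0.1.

Initial temperature in Celsius: (-185.6 - 32) × 5/9 = -120.8889°C.
Final Celsius temperature: -120.8889 + 104.0000 = -16.8889°C.
In Rankine: -16.8889 × 1.8 + 491.67 = 461.3°R.

461.3°R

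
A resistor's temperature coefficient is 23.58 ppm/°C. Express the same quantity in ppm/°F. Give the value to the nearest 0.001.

13.100 ppm/°F

The quantity depends on a temperature interval, so only the ratio of degree sizes applies; the offset between the scales is irrelevant.
A change of 1°F is a change of 5/9°C, so per °F the value is 23.58 × 5/9 = 13.100.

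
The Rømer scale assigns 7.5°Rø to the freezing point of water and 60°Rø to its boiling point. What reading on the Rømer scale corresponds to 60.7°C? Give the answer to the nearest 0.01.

39.37°Rø

Linearly onto the Rømer scale: 7.5 + (60.7000 / 100) × (60 - 7.5) = 39.37°Rø.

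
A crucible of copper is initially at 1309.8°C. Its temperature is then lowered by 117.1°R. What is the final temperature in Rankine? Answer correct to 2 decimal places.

The 117.1°R change is an interval, so only the factor 5/9 applies: -117.1 × 5/9 = -65.0556°C.
Final Celsius temperature: 1309.8000 - 65.0556 = 1244.7444°C.
In Rankine: 1244.7444 × 1.8 + 491.67 = 2732.21°R.

2732.21°R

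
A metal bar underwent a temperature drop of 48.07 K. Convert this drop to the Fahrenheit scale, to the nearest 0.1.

86.5°F

For a temperature interval the offset drops out; only the factor 1.8 applies.
48.07 × 1.8 = 86.5.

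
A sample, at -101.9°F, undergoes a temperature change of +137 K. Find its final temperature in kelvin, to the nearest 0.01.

335.76 K

Initial temperature in Celsius: (-101.9 - 32) × 5/9 = -74.3889°C.
The 137 K change is an interval; Kelvin and Celsius degrees are the same size, so ΔC = +137°C.
Final Celsius temperature: -74.3889 + 137.0000 = 62.6111°C.
In kelvin: 62.6111 + 273.15 = 335.76 K.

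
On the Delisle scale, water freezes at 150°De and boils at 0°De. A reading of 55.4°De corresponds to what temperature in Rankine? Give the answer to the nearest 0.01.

Linear interpolation between the fixed points: C = (55.4 - 150) × 100 / (0 - 150) = 63.0667°C.
Then 63.0667 × 1.8 + 491.67 = 605.19°R.

605.19°R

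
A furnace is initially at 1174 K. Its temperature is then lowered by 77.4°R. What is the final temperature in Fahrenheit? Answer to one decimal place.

Initial temperature in Celsius: 1174 - 273.15 = 900.8500°C.
The 77.4°R change is an interval, so only the factor 5/9 applies: -77.4 × 5/9 = -43.0000°C.
Final Celsius temperature: 900.8500 - 43.0000 = 857.8500°C.
In Fahrenheit: 857.8500 × 1.8 + 32 = 1576.1°F.

1576.1°F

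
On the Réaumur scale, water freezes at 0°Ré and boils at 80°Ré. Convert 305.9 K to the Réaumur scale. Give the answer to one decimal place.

26.2°Ré

First in Celsius: 305.9 - 273.15 = 32.7500°C.
Linearly onto the Réaumur scale: 0 + (32.7500 / 100) × (80 - 0) = 26.2°Ré.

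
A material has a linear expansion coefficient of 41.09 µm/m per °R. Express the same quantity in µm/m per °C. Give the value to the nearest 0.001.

73.962 µm/m per °C

Since only a temperature interval is involved, the additive offset between the scales drops out.
A change of 1°C is a change of 1.8°R, so per °C the value is 41.09 × 1.8 = 73.962.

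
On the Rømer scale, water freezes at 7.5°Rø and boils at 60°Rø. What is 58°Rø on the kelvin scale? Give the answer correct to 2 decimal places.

369.34 K

Linear interpolation between the fixed points: C = (58 - 7.5) × 100 / (60 - 7.5) = 96.1905°C.
Then 96.1905 + 273.15 = 369.34 K.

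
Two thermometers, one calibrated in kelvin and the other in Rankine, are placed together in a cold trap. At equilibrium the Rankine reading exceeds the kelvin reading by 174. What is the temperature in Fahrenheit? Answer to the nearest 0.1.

-68.2°F

Let x be the kelvin reading; then the Rankine reading is 1.8·x.
(1.8·x) - x = 174  ⇒  (0.8)·x = 174  ⇒  x = 217.5000 K.
In Celsius: 217.5 - 273.15 = -55.6500°C.
In Fahrenheit: -55.6500 × 1.8 + 32 = -68.2°F.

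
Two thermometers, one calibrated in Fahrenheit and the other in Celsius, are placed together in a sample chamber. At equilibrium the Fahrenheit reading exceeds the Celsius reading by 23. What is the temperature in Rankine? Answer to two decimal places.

Let x be the Fahrenheit reading; then the Celsius reading is 5/9·x - 17.7778.
(5/9·x - 17.7778) - x = -23  ⇒  (-4/9)·x = -47/9  ⇒  x = 11.7500°F.
In Celsius: (11.75 - 32) × 5/9 = -11.2500°C.
In Rankine: -11.2500 × 1.8 + 491.67 = 471.42°R.

471.42°R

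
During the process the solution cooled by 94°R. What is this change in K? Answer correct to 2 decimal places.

For a temperature interval the offset drops out; only the factor 5/9 applies.
94 × 5/9 = 52.22.

52.22 K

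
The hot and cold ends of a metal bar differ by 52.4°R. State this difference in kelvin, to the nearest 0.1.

An interval of 1°R corresponds to 5/9 K.
52.4 × 5/9 = 29.1.

29.1 K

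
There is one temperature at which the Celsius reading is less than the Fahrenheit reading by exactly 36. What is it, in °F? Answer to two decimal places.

Let F be the Fahrenheit reading. The Celsius reading is C = 5/9·F - 17.7778.
Require C - F = -36: (-4/9)·F - 17.7778 = -36.
F = (-36 + 17.7778) / (-4/9) = 41.00.

41.00°F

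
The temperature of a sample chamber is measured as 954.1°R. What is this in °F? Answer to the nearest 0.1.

494.4°F

In Celsius: (954.1 - 491.67) × 5/9 = 256.9056°C.
In Fahrenheit: 256.9056 × 1.8 + 32 = 494.4°F.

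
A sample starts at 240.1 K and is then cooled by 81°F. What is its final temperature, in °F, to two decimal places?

Initial temperature in Celsius: 240.1 - 273.15 = -33.0500°C.
The 81°F change is an interval, so only the factor 5/9 applies: -81 × 5/9 = -45.0000°C.
Final Celsius temperature: -33.0500 - 45.0000 = -78.0500°C.
In Fahrenheit: -78.0500 × 1.8 + 32 = -108.49°F.

-108.49°F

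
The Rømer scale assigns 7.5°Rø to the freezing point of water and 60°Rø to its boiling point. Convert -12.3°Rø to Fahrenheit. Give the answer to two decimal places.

Linear interpolation between the fixed points: C = (-12.3 - 7.5) × 100 / (60 - 7.5) = -37.7143°C.
Then -37.7143 × 1.8 + 32 = -35.89°F.

-35.89°F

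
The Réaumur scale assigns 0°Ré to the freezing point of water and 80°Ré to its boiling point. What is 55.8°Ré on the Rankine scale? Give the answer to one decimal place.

617.2°R

Linear interpolation between the fixed points: C = (55.8 - 0) × 100 / (80 - 0) = 69.7500°C.
Then 69.7500 × 1.8 + 491.67 = 617.2°R.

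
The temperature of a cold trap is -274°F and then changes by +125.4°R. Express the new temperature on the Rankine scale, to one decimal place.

311.1°R

Initial temperature in Celsius: (-274 - 32) × 5/9 = -170.0000°C.
The 125.4°R change is an interval, so only the factor 5/9 applies: +125.4 × 5/9 = +69.6667°C.
Final Celsius temperature: -170.0000 + 69.6667 = -100.3333°C.
In Rankine: -100.3333 × 1.8 + 491.67 = 311.1°R.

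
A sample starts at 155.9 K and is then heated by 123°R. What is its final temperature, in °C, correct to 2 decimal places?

-48.92°C

Initial temperature in Celsius: 155.9 - 273.15 = -117.2500°C.
The 123°R change is an interval, so only the factor 5/9 applies: +123 × 5/9 = +68.3333°C.
Final Celsius temperature: -117.2500 + 68.3333 = -48.9167°C.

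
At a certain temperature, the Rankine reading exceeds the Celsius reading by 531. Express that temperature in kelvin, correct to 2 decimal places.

322.31 K

Let x be the Celsius reading; then the Rankine reading is 1.8·x + 491.67.
(1.8·x + 491.67) - x = 531  ⇒  (0.8)·x = 39.33  ⇒  x = 49.1625°C.
In kelvin: 49.1625 + 273.15 = 322.31 K.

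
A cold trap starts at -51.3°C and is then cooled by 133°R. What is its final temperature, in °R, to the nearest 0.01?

The 133°R change is an interval, so only the factor 5/9 applies: -133 × 5/9 = -73.8889°C.
Final Celsius temperature: -51.3000 - 73.8889 = -125.1889°C.
In Rankine: -125.1889 × 1.8 + 491.67 = 266.33°R.

266.33°R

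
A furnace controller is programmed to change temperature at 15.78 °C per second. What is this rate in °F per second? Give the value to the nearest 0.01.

The quantity depends on a temperature interval, so only the ratio of degree sizes applies; the offset between the scales is irrelevant.
A change of 1°C is a change of 1.8°F, so 15.78 × 1.8 = 28.40.

28.40 °F/second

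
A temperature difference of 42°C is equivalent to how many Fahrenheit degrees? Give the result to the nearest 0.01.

For a temperature interval the offset drops out; only the factor 1.8 applies.
42 × 1.8 = 75.60.

75.60°F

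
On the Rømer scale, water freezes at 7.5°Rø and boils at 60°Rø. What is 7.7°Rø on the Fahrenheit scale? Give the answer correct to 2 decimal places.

Linear interpolation between the fixed points: C = (7.7 - 7.5) × 100 / (60 - 7.5) = 0.3810°C.
Then 0.3810 × 1.8 + 32 = 32.69°F.

32.69°F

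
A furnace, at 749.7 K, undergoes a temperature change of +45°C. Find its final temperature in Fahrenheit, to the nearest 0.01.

Initial temperature in Celsius: 749.7 - 273.15 = 476.5500°C.
Final Celsius temperature: 476.5500 + 45.0000 = 521.5500°C.
In Fahrenheit: 521.5500 × 1.8 + 32 = 970.79°F.

970.79°F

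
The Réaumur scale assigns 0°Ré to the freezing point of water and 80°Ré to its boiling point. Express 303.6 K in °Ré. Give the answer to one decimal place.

24.4°Ré

First in Celsius: 303.6 - 273.15 = 30.4500°C.
Linearly onto the Réaumur scale: 0 + (30.4500 / 100) × (80 - 0) = 24.4°Ré.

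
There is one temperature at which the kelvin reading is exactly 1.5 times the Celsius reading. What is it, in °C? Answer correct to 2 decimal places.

Let C be the Celsius reading. The kelvin reading is K = 1·C + 273.15.
Require K = 1.5·C: 1·C + 273.15 = 1.5·C.
(-0.5)·C = -273.15  ⇒  C = 546.30.

546.30°C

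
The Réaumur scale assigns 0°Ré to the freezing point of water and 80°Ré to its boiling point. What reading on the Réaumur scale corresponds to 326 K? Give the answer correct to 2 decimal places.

42.28°Ré

First in Celsius: 326 - 273.15 = 52.8500°C.
Linearly onto the Réaumur scale: 0 + (52.8500 / 100) × (80 - 0) = 42.28°Ré.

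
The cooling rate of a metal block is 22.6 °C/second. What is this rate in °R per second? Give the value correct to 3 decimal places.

40.680 °R/second

Since only a temperature interval is involved, the additive offset between the scales drops out.
A change of 1°C is a change of 1.8°R, so 22.6 × 1.8 = 40.680.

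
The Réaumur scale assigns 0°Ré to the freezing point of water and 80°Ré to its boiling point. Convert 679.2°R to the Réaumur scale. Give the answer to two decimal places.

First in Celsius: (679.2 - 491.67) × 5/9 = 104.1833°C.
Linearly onto the Réaumur scale: 0 + (104.1833 / 100) × (80 - 0) = 83.35°Ré.

83.35°Ré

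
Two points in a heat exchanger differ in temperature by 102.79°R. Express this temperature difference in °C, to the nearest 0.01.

For a temperature interval the offset drops out; only the factor 5/9 applies.
102.79 × 5/9 = 57.11.

57.11°C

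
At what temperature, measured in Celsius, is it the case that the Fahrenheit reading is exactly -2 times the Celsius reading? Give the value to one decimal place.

-8.4°C

Let C be the Celsius reading. The Fahrenheit reading is F = 1.8·C + 32.
Require F = -2·C: 1.8·C + 32 = -2·C.
(3.8)·C = -32  ⇒  C = -8.4.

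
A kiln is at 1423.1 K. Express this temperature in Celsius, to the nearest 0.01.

In Celsius: 1423.1 - 273.15 = 1149.9500°C.

1149.95°C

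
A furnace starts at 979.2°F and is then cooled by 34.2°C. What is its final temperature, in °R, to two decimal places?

1377.31°R

Initial temperature in Celsius: (979.2 - 32) × 5/9 = 526.2222°C.
Final Celsius temperature: 526.2222 - 34.2000 = 492.0222°C.
In Rankine: 492.0222 × 1.8 + 491.67 = 1377.31°R.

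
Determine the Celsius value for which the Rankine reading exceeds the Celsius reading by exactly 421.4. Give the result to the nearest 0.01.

Let C be the Celsius reading. The Rankine reading is R = 1.8·C + 491.67.
Require R - C = 421.4: (0.8)·C + 491.67 = 421.4.
C = (421.4 - 491.67) / (0.8) = -87.84.

-87.84°C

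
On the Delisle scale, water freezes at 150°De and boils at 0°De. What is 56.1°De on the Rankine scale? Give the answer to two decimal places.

Linear interpolation between the fixed points: C = (56.1 - 150) × 100 / (0 - 150) = 62.6000°C.
Then 62.6000 × 1.8 + 491.67 = 604.35°R.

604.35°R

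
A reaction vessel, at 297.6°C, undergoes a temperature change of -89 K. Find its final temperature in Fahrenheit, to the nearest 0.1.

407.5°F

The 89 K change is an interval; Kelvin and Celsius degrees are the same size, so ΔC = -89°C.
Final Celsius temperature: 297.6000 - 89.0000 = 208.6000°C.
In Fahrenheit: 208.6000 × 1.8 + 32 = 407.5°F.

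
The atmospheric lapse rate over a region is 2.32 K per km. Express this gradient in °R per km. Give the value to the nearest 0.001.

4.176 °R/km

Since only a temperature interval is involved, the additive offset between the scales drops out.
A change of 1 K is a change of 1.8°R, so 2.32 × 1.8 = 4.176.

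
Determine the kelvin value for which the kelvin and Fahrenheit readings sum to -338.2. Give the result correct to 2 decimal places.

Let K be the kelvin reading. The Fahrenheit reading is F = 1.8·K - 459.67.
Require K + F = -338.2: (2.8)·K - 459.67 = -338.2.
K = (-338.2 + 459.67) / (2.8) = 43.38.

43.38 K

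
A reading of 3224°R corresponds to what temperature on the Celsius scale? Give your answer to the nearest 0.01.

1517.96°C

In Celsius: (3224 - 491.67) × 5/9 = 1517.9611°C.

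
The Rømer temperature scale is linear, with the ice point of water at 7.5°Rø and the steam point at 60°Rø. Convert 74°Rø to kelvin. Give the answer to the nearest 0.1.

Linear interpolation between the fixed points: C = (74 - 7.5) × 100 / (60 - 7.5) = 126.6667°C.
Then 126.6667 + 273.15 = 399.8 K.

399.8 K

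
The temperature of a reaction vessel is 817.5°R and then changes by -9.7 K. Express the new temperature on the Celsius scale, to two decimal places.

171.32°C

Initial temperature in Celsius: (817.5 - 491.67) × 5/9 = 181.0167°C.
The 9.7 K change is an interval; Kelvin and Celsius degrees are the same size, so ΔC = -9.7°C.
Final Celsius temperature: 181.0167 - 9.7000 = 171.3167°C.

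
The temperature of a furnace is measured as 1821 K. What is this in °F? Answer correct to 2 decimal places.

2818.13°F

In Celsius: 1821 - 273.15 = 1547.8500°C.
In Fahrenheit: 1547.8500 × 1.8 + 32 = 2818.13°F.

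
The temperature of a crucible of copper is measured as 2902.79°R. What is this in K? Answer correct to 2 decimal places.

In Celsius: (2902.79 - 491.67) × 5/9 = 1339.5111°C.
In kelvin: 1339.5111 + 273.15 = 1612.66 K.

1612.66 K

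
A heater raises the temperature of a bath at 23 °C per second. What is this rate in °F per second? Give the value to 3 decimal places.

41.400 °F/second

Since only a temperature interval is involved, the additive offset between the scales drops out.
A change of 1°C is a change of 1.8°F, so 23 × 1.8 = 41.400.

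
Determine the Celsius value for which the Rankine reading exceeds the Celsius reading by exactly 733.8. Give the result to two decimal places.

302.66°C

Let C be the Celsius reading. The Rankine reading is R = 1.8·C + 491.67.
Require R - C = 733.8: (0.8)·C + 491.67 = 733.8.
C = (733.8 - 491.67) / (0.8) = 302.66.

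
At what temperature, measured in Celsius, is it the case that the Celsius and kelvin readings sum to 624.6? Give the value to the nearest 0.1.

Let C be the Celsius reading. The kelvin reading is K = 1·C + 273.15.
Require C + K = 624.6: (2)·C + 273.15 = 624.6.
C = (624.6 - 273.15) / (2) = 175.7.

175.7°C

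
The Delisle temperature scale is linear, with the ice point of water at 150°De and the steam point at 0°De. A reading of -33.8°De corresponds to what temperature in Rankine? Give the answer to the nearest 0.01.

Linear interpolation between the fixed points: C = (-33.8 - 150) × 100 / (0 - 150) = 122.5333°C.
Then 122.5333 × 1.8 + 491.67 = 712.23°R.

712.23°R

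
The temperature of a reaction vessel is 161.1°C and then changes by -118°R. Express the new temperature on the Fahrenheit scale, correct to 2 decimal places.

The 118°R change is an interval, so only the factor 5/9 applies: -118 × 5/9 = -65.5556°C.
Final Celsius temperature: 161.1000 - 65.5556 = 95.5444°C.
In Fahrenheit: 95.5444 × 1.8 + 32 = 203.98°F.

203.98°F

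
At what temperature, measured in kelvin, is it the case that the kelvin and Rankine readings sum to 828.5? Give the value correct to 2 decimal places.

295.89 K

Let K be the kelvin reading. The Rankine reading is R = 1.8·K.
Require K + R = 828.5: (2.8)·K = 828.5.
K = (828.5) / (2.8) = 295.89.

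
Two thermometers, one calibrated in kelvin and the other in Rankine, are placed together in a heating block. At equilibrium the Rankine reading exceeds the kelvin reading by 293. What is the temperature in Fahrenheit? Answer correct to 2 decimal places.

Let x be the kelvin reading; then the Rankine reading is 1.8·x.
(1.8·x) - x = 293  ⇒  (0.8)·x = 293  ⇒  x = 366.2500 K.
In Celsius: 366.25 - 273.15 = 93.1000°C.
In Fahrenheit: 93.1000 × 1.8 + 32 = 199.58°F.

199.58°F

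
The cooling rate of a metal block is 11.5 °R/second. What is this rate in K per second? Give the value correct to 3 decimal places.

The quantity depends on a temperature interval, so only the ratio of degree sizes applies; the offset between the scales is irrelevant.
A change of 1°R is a change of 5/9 K, so 11.5 × 5/9 = 6.389.

6.389 K/second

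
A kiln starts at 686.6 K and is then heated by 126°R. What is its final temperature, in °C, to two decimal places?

483.45°C

Initial temperature in Celsius: 686.6 - 273.15 = 413.4500°C.
The 126°R change is an interval, so only the factor 5/9 applies: +126 × 5/9 = +70.0000°C.
Final Celsius temperature: 413.4500 + 70.0000 = 483.4500°C.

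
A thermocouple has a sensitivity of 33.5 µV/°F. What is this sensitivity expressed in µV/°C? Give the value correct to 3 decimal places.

60.300 µV/°C

Since only a temperature interval is involved, the additive offset between the scales drops out.
A change of 1°C is a change of 1.8°F, so per °C the value is 33.5 × 1.8 = 60.300.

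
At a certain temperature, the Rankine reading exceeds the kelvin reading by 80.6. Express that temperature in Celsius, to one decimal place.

Let x be the Rankine reading; then the kelvin reading is 5/9·x.
(5/9·x) - x = -80.6  ⇒  (-4/9)·x = -80.6  ⇒  x = 181.3500°R.
In Celsius: (181.35 - 491.67) × 5/9 = -172.4°C.

-172.4°C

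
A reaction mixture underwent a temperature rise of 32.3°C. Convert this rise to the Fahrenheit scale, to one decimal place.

Only the scale ratio 1.8 matters for a change in temperature.
32.3 × 1.8 = 58.1.

58.1°F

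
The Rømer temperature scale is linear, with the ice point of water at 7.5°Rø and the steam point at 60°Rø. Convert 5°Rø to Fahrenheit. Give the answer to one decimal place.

Linear interpolation between the fixed points: C = (5 - 7.5) × 100 / (60 - 7.5) = -4.7619°C.
Then -4.7619 × 1.8 + 32 = 23.4°F.

23.4°F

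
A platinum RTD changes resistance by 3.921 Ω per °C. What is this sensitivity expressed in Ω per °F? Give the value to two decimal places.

2.18 Ω per °F

Since only a temperature interval is involved, the additive offset between the scales drops out.
A change of 1°F is a change of 5/9°C, so per °F the value is 3.921 × 5/9 = 2.18.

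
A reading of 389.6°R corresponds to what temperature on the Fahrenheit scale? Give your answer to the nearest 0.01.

-70.07°F

In Celsius: (389.6 - 491.67) × 5/9 = -56.7056°C.
In Fahrenheit: -56.7056 × 1.8 + 32 = -70.07°F.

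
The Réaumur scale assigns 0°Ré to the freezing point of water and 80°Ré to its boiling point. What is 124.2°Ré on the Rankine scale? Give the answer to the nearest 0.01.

771.12°R

Linear interpolation between the fixed points: C = (124.2 - 0) × 100 / (80 - 0) = 155.2500°C.
Then 155.2500 × 1.8 + 491.67 = 771.12°R.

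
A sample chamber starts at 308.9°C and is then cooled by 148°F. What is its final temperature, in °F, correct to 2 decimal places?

440.02°F

The 148°F change is an interval, so only the factor 5/9 applies: -148 × 5/9 = -82.2222°C.
Final Celsius temperature: 308.9000 - 82.2222 = 226.6778°C.
In Fahrenheit: 226.6778 × 1.8 + 32 = 440.02°F.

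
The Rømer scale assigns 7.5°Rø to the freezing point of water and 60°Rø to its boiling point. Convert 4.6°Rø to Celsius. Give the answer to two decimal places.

-5.52°C

Linear interpolation between the fixed points: C = (4.6 - 7.5) × 100 / (60 - 7.5) = -5.5238°C.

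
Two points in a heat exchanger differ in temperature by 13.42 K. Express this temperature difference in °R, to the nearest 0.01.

24.16°R

For a temperature interval the offset drops out; only the factor 1.8 applies.
13.42 × 1.8 = 24.16.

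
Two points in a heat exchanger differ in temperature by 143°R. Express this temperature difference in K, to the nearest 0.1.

For a temperature interval the offset drops out; only the factor 5/9 applies.
143 × 5/9 = 79.4.

79.4 K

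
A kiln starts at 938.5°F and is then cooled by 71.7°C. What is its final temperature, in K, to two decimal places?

Initial temperature in Celsius: (938.5 - 32) × 5/9 = 503.6111°C.
Final Celsius temperature: 503.6111 - 71.7000 = 431.9111°C.
In kelvin: 431.9111 + 273.15 = 705.06 K.

705.06 K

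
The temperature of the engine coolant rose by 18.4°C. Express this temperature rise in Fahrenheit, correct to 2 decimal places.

For a temperature interval the offset drops out; only the factor 1.8 applies.
18.4 × 1.8 = 33.12.

33.12°F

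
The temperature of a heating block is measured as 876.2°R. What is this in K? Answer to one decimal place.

In Celsius: (876.2 - 491.67) × 5/9 = 213.6278°C.
In kelvin: 213.6278 + 273.15 = 486.8 K.

486.8 K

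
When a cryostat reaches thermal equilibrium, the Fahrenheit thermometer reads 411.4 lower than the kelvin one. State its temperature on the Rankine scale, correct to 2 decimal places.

108.61°R

Let x be the kelvin reading; then the Fahrenheit reading is 1.8·x - 459.67.
(1.8·x - 459.67) - x = -411.4  ⇒  (0.8)·x = 48.27  ⇒  x = 60.3375 K.
In Celsius: 60.3375 - 273.15 = -212.8125°C.
In Rankine: -212.8125 × 1.8 + 491.67 = 108.61°R.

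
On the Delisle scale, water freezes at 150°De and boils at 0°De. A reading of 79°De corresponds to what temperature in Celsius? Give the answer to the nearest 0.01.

47.33°C

Linear interpolation between the fixed points: C = (79 - 150) × 100 / (0 - 150) = 47.3333°C.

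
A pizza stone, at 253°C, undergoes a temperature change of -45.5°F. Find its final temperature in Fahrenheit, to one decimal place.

The 45.5°F change is an interval, so only the factor 5/9 applies: -45.5 × 5/9 = -25.2778°C.
Final Celsius temperature: 253.0000 - 25.2778 = 227.7222°C.
In Fahrenheit: 227.7222 × 1.8 + 32 = 441.9°F.

441.9°F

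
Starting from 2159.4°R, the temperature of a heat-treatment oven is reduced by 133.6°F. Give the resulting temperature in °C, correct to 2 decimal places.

Initial temperature in Celsius: (2159.4 - 491.67) × 5/9 = 926.5167°C.
The 133.6°F change is an interval, so only the factor 5/9 applies: -133.6 × 5/9 = -74.2222°C.
Final Celsius temperature: 926.5167 - 74.2222 = 852.2944°C.

852.29°C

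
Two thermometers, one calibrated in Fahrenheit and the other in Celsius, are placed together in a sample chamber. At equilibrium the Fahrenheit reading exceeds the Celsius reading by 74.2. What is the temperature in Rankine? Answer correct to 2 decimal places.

Let x be the Fahrenheit reading; then the Celsius reading is 5/9·x - 17.7778.
(5/9·x - 17.7778) - x = -74.2  ⇒  (-4/9)·x = -56.4222  ⇒  x = 126.9500°F.
In Celsius: (126.95 - 32) × 5/9 = 52.7500°C.
In Rankine: 52.7500 × 1.8 + 491.67 = 586.62°R.

586.62°R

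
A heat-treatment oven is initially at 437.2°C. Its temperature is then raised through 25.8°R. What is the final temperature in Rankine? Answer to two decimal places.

1304.43°R

The 25.8°R change is an interval, so only the factor 5/9 applies: +25.8 × 5/9 = +14.3333°C.
Final Celsius temperature: 437.2000 + 14.3333 = 451.5333°C.
In Rankine: 451.5333 × 1.8 + 491.67 = 1304.43°R.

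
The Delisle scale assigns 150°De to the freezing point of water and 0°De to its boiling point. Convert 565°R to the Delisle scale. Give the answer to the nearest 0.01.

88.89°De

First in Celsius: (565 - 491.67) × 5/9 = 40.7389°C.
Linearly onto the Delisle scale: 150 + (40.7389 / 100) × (0 - 150) = 88.89°De.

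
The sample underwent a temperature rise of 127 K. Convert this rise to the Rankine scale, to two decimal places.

228.60°R

For a temperature interval the offset drops out; only the factor 1.8 applies.
127 × 1.8 = 228.60.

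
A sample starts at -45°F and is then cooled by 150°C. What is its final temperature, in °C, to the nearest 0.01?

Initial temperature in Celsius: (-45 - 32) × 5/9 = -42.7778°C.
Final Celsius temperature: -42.7778 - 150.0000 = -192.7778°C.

-192.78°C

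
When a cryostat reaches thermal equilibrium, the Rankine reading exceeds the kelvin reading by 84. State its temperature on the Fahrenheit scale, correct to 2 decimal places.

-270.67°F

Let x be the Rankine reading; then the kelvin reading is 5/9·x.
(5/9·x) - x = -84  ⇒  (-4/9)·x = -84  ⇒  x = 189.0000°R.
In Celsius: (189 - 491.67) × 5/9 = -168.1500°C.
In Fahrenheit: -168.1500 × 1.8 + 32 = -270.67°F.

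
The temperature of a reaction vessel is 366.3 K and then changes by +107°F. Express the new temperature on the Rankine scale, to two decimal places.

Initial temperature in Celsius: 366.3 - 273.15 = 93.1500°C.
The 107°F change is an interval, so only the factor 5/9 applies: +107 × 5/9 = +59.4444°C.
Final Celsius temperature: 93.1500 + 59.4444 = 152.5944°C.
In Rankine: 152.5944 × 1.8 + 491.67 = 766.34°R.

766.34°R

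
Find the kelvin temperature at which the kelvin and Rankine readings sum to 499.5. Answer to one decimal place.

Let K be the kelvin reading. The Rankine reading is R = 1.8·K.
Require K + R = 499.5: (2.8)·K = 499.5.
K = (499.5) / (2.8) = 178.4.

178.4 K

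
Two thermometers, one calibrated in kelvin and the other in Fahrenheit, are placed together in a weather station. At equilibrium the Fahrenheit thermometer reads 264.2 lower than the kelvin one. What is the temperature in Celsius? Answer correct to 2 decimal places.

Let x be the kelvin reading; then the Fahrenheit reading is 1.8·x - 459.67.
(1.8·x - 459.67) - x = -264.2  ⇒  (0.8)·x = 195.47  ⇒  x = 244.3375 K.
In Celsius: 244.3375 - 273.15 = -28.81°C.

-28.81°C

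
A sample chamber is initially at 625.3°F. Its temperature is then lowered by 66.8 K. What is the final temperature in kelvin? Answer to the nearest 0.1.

Initial temperature in Celsius: (625.3 - 32) × 5/9 = 329.6111°C.
The 66.8 K change is an interval; Kelvin and Celsius degrees are the same size, so ΔC = -66.8°C.
Final Celsius temperature: 329.6111 - 66.8000 = 262.8111°C.
In kelvin: 262.8111 + 273.15 = 536.0 K.

536.0 K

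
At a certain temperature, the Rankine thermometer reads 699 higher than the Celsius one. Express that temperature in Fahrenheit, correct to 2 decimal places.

498.49°F

Let x be the Celsius reading; then the Rankine reading is 1.8·x + 491.67.
(1.8·x + 491.67) - x = 699  ⇒  (0.8)·x = 207.33  ⇒  x = 259.1625°C.
In Fahrenheit: 259.1625 × 1.8 + 32 = 498.49°F.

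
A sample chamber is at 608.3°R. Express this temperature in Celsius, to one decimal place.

In Celsius: (608.3 - 491.67) × 5/9 = 64.7944°C.

64.8°C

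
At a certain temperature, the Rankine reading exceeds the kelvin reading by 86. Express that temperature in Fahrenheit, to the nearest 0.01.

-266.17°F

Let x be the Rankine reading; then the kelvin reading is 5/9·x.
(5/9·x) - x = -86  ⇒  (-4/9)·x = -86  ⇒  x = 193.5000°R.
In Celsius: (193.5 - 491.67) × 5/9 = -165.6500°C.
In Fahrenheit: -165.6500 × 1.8 + 32 = -266.17°F.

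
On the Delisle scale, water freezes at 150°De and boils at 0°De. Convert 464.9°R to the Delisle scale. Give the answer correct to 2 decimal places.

First in Celsius: (464.9 - 491.67) × 5/9 = -14.8722°C.
Linearly onto the Delisle scale: 150 + (-14.8722 / 100) × (0 - 150) = 172.31°De.

172.31°De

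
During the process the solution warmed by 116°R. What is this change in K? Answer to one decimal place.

Only the scale ratio 5/9 matters for a change in temperature.
116 × 5/9 = 64.4.

64.4 K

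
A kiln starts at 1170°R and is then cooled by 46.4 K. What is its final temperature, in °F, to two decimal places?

626.81°F

Initial temperature in Celsius: (1170 - 491.67) × 5/9 = 376.8500°C.
The 46.4 K change is an interval; Kelvin and Celsius degrees are the same size, so ΔC = -46.4°C.
Final Celsius temperature: 376.8500 - 46.4000 = 330.4500°C.
In Fahrenheit: 330.4500 × 1.8 + 32 = 626.81°F.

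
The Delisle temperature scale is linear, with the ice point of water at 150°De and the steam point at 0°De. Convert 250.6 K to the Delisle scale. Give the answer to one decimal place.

First in Celsius: 250.6 - 273.15 = -22.5500°C.
Linearly onto the Delisle scale: 150 + (-22.5500 / 100) × (0 - 150) = 183.8°De.

183.8°De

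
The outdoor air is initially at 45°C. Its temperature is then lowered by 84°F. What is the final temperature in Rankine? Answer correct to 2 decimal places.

The 84°F change is an interval, so only the factor 5/9 applies: -84 × 5/9 = -46.6667°C.
Final Celsius temperature: 45.0000 - 46.6667 = -1.6667°C.
In Rankine: -1.6667 × 1.8 + 491.67 = 488.67°R.

488.67°R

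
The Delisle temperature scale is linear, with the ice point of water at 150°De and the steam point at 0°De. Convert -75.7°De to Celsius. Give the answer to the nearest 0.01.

Linear interpolation between the fixed points: C = (-75.7 - 150) × 100 / (0 - 150) = 150.4667°C.

150.47°C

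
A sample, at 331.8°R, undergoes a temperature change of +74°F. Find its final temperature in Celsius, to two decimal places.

-47.71°C

Initial temperature in Celsius: (331.8 - 491.67) × 5/9 = -88.8167°C.
The 74°F change is an interval, so only the factor 5/9 applies: +74 × 5/9 = +41.1111°C.
Final Celsius temperature: -88.8167 + 41.1111 = -47.7056°C.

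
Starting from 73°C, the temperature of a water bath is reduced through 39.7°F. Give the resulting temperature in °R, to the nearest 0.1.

583.4°R

The 39.7°F change is an interval, so only the factor 5/9 applies: -39.7 × 5/9 = -22.0556°C.
Final Celsius temperature: 73.0000 - 22.0556 = 50.9444°C.
In Rankine: 50.9444 × 1.8 + 491.67 = 583.4°R.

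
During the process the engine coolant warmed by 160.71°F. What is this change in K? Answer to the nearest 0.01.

89.28 K

For a temperature interval the offset drops out; only the factor 5/9 applies.
160.71 × 5/9 = 89.28.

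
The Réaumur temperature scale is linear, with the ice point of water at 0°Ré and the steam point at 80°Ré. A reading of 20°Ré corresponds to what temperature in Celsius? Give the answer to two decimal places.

25.00°C

Linear interpolation between the fixed points: C = (20 - 0) × 100 / (80 - 0) = 25.0000°C.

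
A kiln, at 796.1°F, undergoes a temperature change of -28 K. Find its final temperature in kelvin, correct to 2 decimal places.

Initial temperature in Celsius: (796.1 - 32) × 5/9 = 424.5000°C.
The 28 K change is an interval; Kelvin and Celsius degrees are the same size, so ΔC = -28°C.
Final Celsius temperature: 424.5000 - 28.0000 = 396.5000°C.
In kelvin: 396.5000 + 273.15 = 669.65 K.

669.65 K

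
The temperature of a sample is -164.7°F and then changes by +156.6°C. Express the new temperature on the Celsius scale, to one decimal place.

47.3°C

Initial temperature in Celsius: (-164.7 - 32) × 5/9 = -109.2778°C.
Final Celsius temperature: -109.2778 + 156.6000 = 47.3222°C.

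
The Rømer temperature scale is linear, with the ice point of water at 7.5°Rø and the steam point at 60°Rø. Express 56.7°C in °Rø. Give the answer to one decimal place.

37.3°Rø

Linearly onto the Rømer scale: 7.5 + (56.7000 / 100) × (60 - 7.5) = 37.3°Rø.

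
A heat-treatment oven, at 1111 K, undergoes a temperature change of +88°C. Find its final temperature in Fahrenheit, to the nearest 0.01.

1698.53°F

Initial temperature in Celsius: 1111 - 273.15 = 837.8500°C.
Final Celsius temperature: 837.8500 + 88.0000 = 925.8500°C.
In Fahrenheit: 925.8500 × 1.8 + 32 = 1698.53°F.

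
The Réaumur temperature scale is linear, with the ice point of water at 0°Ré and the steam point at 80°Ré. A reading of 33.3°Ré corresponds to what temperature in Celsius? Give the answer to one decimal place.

41.6°C

Linear interpolation between the fixed points: C = (33.3 - 0) × 100 / (80 - 0) = 41.6250°C.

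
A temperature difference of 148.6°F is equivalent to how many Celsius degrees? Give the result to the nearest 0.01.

Only the scale ratio 5/9 matters for a change in temperature.
148.6 × 5/9 = 82.56.

82.56°C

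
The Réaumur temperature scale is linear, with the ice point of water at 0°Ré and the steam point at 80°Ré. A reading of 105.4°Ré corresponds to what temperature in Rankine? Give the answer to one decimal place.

Linear interpolation between the fixed points: C = (105.4 - 0) × 100 / (80 - 0) = 131.7500°C.
Then 131.7500 × 1.8 + 491.67 = 728.8°R.

728.8°R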